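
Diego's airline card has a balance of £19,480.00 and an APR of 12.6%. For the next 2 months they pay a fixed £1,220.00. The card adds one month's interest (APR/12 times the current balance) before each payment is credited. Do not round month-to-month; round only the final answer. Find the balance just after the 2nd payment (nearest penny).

Monthly rate r = 12.6%/12 = 1.05% = 0.0105.
Each month: B ← B·(1+r) − £1,220.00.
Month 1: interest £204.54; balance after payment £18,464.54.
Month 2: interest £193.88; balance after payment £17,438.42.

£17,438.42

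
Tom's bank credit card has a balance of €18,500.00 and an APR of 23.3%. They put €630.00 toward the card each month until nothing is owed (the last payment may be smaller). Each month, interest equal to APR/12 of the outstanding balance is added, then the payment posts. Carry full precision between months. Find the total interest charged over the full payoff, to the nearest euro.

Monthly rate r = 23.3%/12 = 1.94167% = 0.0194167.
Payoff takes n = ⌈−ln(1 − rB₀/P)/ln(1+r)⌉ = ⌈43.908⌉ = 44 payments; the last is €572.36.
Total paid = 43·€630.00 + €572.36 = €27,662.36.
Total interest = total paid − principal = €27,662.36 − €18,500.00 = €9,162.36.

€9,162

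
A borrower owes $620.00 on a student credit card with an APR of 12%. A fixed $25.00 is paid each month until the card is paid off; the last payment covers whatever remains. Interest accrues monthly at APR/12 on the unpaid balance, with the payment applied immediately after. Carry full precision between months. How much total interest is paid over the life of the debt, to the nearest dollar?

Monthly rate r = 12%/12 = 1% = 0.01.
Payoff takes n = ⌈−ln(1 − rB₀/P)/ln(1+r)⌉ = ⌈28.644⌉ = 29 payments; the last is $16.13.
Total paid = 28·$25.00 + $16.13 = $716.13.
Total interest = total paid − principal = $716.13 − $620.00 = $96.13.

$96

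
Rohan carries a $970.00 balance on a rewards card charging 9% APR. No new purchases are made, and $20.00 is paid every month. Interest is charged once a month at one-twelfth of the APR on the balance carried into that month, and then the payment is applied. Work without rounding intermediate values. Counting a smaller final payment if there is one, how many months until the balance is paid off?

61 payments

Monthly rate r = 9%/12 = 0.75% = 0.0075.
Recurrence: B ← B·(1+r) − $20.00.
Month 1: interest $7.27; balance after payment $957.27.
Month 2: interest $7.18; balance after payment $944.45.
Closed form: n = −ln(1 − rB₀/P)/ln(1+r) = −ln(0.63625)/ln(1.0075) ≈ 60.514, so the balance reaches zero during payment 61.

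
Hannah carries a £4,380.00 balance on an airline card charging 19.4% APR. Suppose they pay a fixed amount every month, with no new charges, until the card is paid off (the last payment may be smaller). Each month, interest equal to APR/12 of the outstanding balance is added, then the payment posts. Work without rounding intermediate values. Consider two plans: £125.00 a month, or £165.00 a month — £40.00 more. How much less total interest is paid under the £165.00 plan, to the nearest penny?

£746.62

Monthly rate r = 19.4%/12 = 1.61667% = 0.0161667.
At £125.00/mo: n = ⌈−ln(1 − rB₀/P)/ln(1+r)⌉ = 53 payments (last £14.71); total interest = total paid − £4,380.00 = £2,134.71.
At £165.00/mo: 35 payments (last £158.09); total interest £1,388.09.
Interest saved = £2,134.71 − £1,388.09 = £746.62.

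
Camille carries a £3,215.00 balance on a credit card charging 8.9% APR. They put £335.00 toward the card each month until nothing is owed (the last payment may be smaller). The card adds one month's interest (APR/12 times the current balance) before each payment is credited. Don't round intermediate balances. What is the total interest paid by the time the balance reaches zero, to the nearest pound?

£133

Monthly rate r = 8.9%/12 = 0.741667% = 0.00741667.
Payoff takes n = ⌈−ln(1 − rB₀/P)/ln(1+r)⌉ = ⌈9.993⌉ = 10 payments; the last is £332.52.
Total paid = 9·£335.00 + £332.52 = £3,347.52.
Total interest = total paid − principal = £3,347.52 − £3,215.00 = £132.52.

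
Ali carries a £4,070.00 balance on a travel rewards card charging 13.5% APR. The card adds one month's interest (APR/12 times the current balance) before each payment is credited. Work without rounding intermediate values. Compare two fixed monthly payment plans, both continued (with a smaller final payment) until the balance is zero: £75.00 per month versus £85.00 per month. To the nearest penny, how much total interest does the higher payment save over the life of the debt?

Monthly rate r = 13.5%/12 = 1.125% = 0.01125.
At £75.00/mo: n = ⌈−ln(1 − rB₀/P)/ln(1+r)⌉ = 85 payments (last £21.32); total interest = total paid − £4,070.00 = £2,251.32.
At £85.00/mo: 70 payments (last £13.28); total interest £1,808.28.
Interest saved = £2,251.32 − £1,808.28 = £443.04.

£443.04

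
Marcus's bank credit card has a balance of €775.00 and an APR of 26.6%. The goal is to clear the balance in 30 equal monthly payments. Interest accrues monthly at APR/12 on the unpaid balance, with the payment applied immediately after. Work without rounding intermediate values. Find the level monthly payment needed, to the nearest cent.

Monthly rate r = 26.6%/12 = 2.21667% = 0.0221667.
Level-payment amortization: P = B₀·r / (1 − (1+r)^(−n)) = 775.00·0.0221667 / (1 − 1.02217^(−30)).
Denominator 1 − (1+r)^(−30) = 0.481977563.
P = 17.1792 / 0.481977563 ≈ 35.64.

€35.64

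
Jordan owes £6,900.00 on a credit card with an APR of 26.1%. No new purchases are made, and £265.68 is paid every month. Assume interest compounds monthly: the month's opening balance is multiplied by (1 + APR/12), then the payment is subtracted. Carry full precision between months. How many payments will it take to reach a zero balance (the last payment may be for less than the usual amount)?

Monthly rate r = 26.1%/12 = 2.175% = 0.02175.
Recurrence: B ← B·(1+r) − £265.68.
Month 1: interest £150.08; balance after payment £6,784.39.
Month 2: interest £147.56; balance after payment £6,666.28.
Closed form: n = −ln(1 − rB₀/P)/ln(1+r) = −ln(0.43513)/ln(1.02175) ≈ 38.673, so the balance reaches zero during payment 39.

39 payments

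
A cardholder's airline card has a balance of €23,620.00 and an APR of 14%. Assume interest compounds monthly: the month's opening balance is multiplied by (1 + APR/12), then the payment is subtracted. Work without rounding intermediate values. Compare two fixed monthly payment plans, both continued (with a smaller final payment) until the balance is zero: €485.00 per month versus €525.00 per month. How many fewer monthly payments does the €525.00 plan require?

8 fewer payments

Monthly rate r = 14%/12 = 1.16667% = 0.0116667.
At €485.00/mo: n = ⌈−ln(1 − rB₀/P)/ln(1+r)⌉ = 73 payments (last €193.25); total interest = total paid − €23,620.00 = €11,493.25.
At €525.00/mo: 65 payments (last €84.68); total interest €10,064.68.
Payments saved = 73 − 65 = 8.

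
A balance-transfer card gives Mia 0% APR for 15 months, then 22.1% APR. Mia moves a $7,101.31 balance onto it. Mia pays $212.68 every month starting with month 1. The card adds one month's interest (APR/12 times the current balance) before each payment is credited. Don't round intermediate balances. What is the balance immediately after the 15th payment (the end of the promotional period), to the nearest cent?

$3,911.11

Promo months 1–15 at r₀ = 0%/12 = 0; months 16+ at r₁ = 22.1%/12 = 0.0184167.
After month 15 (no interest yet): B = $7,101.31 − 15·$212.68 = $3,911.11.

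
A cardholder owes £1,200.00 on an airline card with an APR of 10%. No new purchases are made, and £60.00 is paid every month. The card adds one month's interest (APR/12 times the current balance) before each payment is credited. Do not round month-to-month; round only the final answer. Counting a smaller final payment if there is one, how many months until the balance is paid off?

Monthly rate r = 10%/12 = 0.833333% = 0.00833333.
Recurrence: B ← B·(1+r) − £60.00.
Month 1: interest £10.00; balance after payment £1,150.00.
Month 2: interest £9.58; balance after payment £1,099.58.
Closed form: n = −ln(1 − rB₀/P)/ln(1+r) = −ln(0.83333)/ln(1.00833) ≈ 21.970, so the balance reaches zero during payment 22.

22 payments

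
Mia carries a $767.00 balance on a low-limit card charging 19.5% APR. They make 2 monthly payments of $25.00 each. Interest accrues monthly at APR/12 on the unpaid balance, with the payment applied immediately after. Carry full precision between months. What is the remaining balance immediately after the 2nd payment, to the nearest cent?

$741.72

Monthly rate r = 19.5%/12 = 1.625% = 0.01625.
Each month: B ← B·(1+r) − $25.00.
Month 1: interest $12.46; balance after payment $754.46.
Month 2: interest $12.26; balance after payment $741.72.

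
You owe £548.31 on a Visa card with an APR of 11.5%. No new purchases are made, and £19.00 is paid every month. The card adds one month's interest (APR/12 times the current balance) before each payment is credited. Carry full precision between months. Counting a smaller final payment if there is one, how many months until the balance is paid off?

34 payments

Monthly rate r = 11.5%/12 = 0.958333% = 0.00958333.
Recurrence: B ← B·(1+r) − £19.00.
Month 1: interest £5.25; balance after payment £534.56.
Month 2: interest £5.12; balance after payment £520.69.
Closed form: n = −ln(1 − rB₀/P)/ln(1+r) = −ln(0.72344)/ln(1.00958) ≈ 33.943, so the balance reaches zero during payment 34.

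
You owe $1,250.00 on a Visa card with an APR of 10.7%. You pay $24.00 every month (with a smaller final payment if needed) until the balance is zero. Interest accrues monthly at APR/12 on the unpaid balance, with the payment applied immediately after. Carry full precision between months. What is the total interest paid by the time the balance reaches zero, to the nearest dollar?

Monthly rate r = 10.7%/12 = 0.891667% = 0.00891667.
Payoff takes n = ⌈−ln(1 − rB₀/P)/ln(1+r)⌉ = ⌈70.336⌉ = 71 payments; the last is $8.10.
Total paid = 70·$24.00 + $8.10 = $1,688.10.
Total interest = total paid − principal = $1,688.10 − $1,250.00 = $438.10.

$438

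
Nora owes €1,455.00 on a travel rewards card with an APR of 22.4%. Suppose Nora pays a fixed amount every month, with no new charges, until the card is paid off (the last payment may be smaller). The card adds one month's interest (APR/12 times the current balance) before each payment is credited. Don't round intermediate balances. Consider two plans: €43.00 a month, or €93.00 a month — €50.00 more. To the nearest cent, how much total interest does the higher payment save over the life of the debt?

Monthly rate r = 22.4%/12 = 1.86667% = 0.0186667.
At €43.00/mo: n = ⌈−ln(1 − rB₀/P)/ln(1+r)⌉ = 54 payments (last €42.89); total interest = total paid − €1,455.00 = €866.89.
At €93.00/mo: 19 payments (last €62.89); total interest €281.89.
Interest saved = €866.89 − €281.89 = €585.00.

€585.00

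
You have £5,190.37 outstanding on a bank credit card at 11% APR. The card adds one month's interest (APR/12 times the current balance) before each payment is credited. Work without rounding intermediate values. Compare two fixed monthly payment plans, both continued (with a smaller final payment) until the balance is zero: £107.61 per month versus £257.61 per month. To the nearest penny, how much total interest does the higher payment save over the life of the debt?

£1,118.07

Monthly rate r = 11%/12 = 0.916667% = 0.00916667.
At £107.61/mo: n = ⌈−ln(1 − rB₀/P)/ln(1+r)⌉ = 64 payments (last £103.48); total interest = total paid − £5,190.37 = £1,692.54.
At £257.61/mo: 23 payments (last £97.42); total interest £574.47.
Interest saved = £1,692.54 − £574.47 = £1,118.07.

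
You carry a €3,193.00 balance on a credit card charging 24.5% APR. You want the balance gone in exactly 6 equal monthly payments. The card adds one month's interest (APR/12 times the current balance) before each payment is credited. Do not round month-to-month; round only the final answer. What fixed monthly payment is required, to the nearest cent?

€570.83

Monthly rate r = 24.5%/12 = 2.04167% = 0.0204167.
Level-payment amortization: P = B₀·r / (1 − (1+r)^(−n)) = 3193.00·0.0204167 / (1 − 1.02042^(−6)).
Denominator 1 − (1+r)^(−6) = 0.11420191.
P = 65.1904 / 0.11420191 ≈ 570.83.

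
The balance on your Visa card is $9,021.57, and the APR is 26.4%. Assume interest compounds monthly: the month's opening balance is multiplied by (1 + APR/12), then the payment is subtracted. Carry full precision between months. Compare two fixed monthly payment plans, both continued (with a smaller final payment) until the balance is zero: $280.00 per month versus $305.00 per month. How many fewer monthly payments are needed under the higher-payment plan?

8 fewer payments

Monthly rate r = 26.4%/12 = 2.2% = 0.022.
At $280.00/mo: n = ⌈−ln(1 − rB₀/P)/ln(1+r)⌉ = 57 payments (last $196.61); total interest = total paid − $9,021.57 = $6,855.04.
At $305.00/mo: 49 payments (last $104.13); total interest $5,722.56.
Payments saved = 57 − 49 = 8.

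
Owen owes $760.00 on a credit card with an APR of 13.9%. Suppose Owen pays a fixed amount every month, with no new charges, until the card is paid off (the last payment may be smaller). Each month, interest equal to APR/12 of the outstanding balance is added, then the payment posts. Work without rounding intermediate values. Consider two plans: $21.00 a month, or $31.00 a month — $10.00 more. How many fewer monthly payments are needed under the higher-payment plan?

Monthly rate r = 13.9%/12 = 1.15833% = 0.0115833.
At $21.00/mo: n = ⌈−ln(1 − rB₀/P)/ln(1+r)⌉ = 48 payments (last $3.80); total interest = total paid − $760.00 = $230.80.
At $31.00/mo: 30 payments (last $0.16); total interest $139.16.
Payments saved = 48 − 30 = 18.

18 fewer payments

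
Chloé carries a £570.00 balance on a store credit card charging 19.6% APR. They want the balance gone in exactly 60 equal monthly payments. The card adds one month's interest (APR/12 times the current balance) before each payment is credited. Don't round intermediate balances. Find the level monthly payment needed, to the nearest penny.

Monthly rate r = 19.6%/12 = 1.63333% = 0.0163333.
Level-payment amortization: P = B₀·r / (1 − (1+r)^(−n)) = 570.00·0.0163333 / (1 − 1.01633^(−60)).
Denominator 1 − (1+r)^(−60) = 0.621705679.
P = 9.31 / 0.621705679 ≈ 14.97.

£14.97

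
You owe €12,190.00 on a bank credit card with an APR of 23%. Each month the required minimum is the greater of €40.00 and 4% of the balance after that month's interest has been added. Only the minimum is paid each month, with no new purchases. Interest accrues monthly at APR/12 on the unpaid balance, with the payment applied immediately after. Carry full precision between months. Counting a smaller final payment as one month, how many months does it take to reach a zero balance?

Monthly rate r = 23%/12 = 1.91667% = 0.0191667.
While 4% of the post-interest balance exceeds €40.00, each month B ← (B·(1+r))·(1 − 0.04), i.e. B shrinks by the factor (1+r)·0.96 = 0.9784.
This holds for months 1–116. Entering month 117 the balance is €968.08; 4% of the post-interest balance is now below €40.00, so the flat €40.00 minimum applies from here.
From month 117 a fixed €40.00 at rate r clears €968.08 in 33 more payments. Total: 116 + 33 = 149 months.

149 months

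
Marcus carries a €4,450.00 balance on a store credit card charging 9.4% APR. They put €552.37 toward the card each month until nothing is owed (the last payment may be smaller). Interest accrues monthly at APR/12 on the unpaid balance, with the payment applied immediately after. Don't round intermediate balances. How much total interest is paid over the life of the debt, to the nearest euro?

Monthly rate r = 9.4%/12 = 0.783333% = 0.00783333.
Payoff takes n = ⌈−ln(1 − rB₀/P)/ln(1+r)⌉ = ⌈8.354⌉ = 9 payments; the last is €196.13.
Total paid = 8·€552.37 + €196.13 = €4,615.09.
Total interest = total paid − principal = €4,615.09 − €4,450.00 = €165.09.

€165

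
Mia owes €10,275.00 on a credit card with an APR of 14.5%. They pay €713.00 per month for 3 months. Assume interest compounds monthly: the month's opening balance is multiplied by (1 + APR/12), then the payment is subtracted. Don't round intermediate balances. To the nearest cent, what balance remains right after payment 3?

€8,487.04

Monthly rate r = 14.5%/12 = 1.20833% = 0.0120833.
Each month: B ← B·(1+r) − €713.00.
Month 1: interest €124.16; balance after payment €9,686.16.
Month 2: interest €117.04; balance after payment €9,090.20.
Month 3: interest €109.84; balance after payment €8,487.04.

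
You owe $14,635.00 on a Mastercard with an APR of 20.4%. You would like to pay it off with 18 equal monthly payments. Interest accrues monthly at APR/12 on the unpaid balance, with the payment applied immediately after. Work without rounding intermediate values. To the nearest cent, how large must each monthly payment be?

$950.63

Monthly rate r = 20.4%/12 = 1.7% = 0.017.
Level-payment amortization: P = B₀·r / (1 − (1+r)^(−n)) = 14635.00·0.017 / (1 − 1.017^(−18)).
Denominator 1 − (1+r)^(−18) = 0.261717036.
P = 248.795 / 0.261717036 ≈ 950.63.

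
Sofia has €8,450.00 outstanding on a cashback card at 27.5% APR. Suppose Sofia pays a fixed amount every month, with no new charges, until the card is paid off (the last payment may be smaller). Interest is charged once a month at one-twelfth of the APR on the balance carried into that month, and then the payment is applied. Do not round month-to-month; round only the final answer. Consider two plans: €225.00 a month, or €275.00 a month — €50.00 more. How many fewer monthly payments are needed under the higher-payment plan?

Monthly rate r = 27.5%/12 = 2.29167% = 0.0229167.
At €225.00/mo: n = ⌈−ln(1 − rB₀/P)/ln(1+r)⌉ = 87 payments (last €220.14); total interest = total paid − €8,450.00 = €11,120.14.
At €275.00/mo: 54 payments (last €207.92); total interest €6,332.92.
Payments saved = 87 − 54 = 33.

33 fewer payments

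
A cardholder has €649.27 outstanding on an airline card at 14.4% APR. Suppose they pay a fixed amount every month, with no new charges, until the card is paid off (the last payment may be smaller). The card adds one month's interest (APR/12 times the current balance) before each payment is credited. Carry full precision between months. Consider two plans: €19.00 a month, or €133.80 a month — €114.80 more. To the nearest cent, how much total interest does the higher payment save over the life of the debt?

€167.65

Monthly rate r = 14.4%/12 = 1.2% = 0.012.
At €19.00/mo: n = ⌈−ln(1 − rB₀/P)/ln(1+r)⌉ = 45 payments (last €4.62); total interest = total paid − €649.27 = €191.35.
At €133.80/mo: 6 payments (last €3.97); total interest €23.70.
Interest saved = €191.35 − €23.70 = €167.65.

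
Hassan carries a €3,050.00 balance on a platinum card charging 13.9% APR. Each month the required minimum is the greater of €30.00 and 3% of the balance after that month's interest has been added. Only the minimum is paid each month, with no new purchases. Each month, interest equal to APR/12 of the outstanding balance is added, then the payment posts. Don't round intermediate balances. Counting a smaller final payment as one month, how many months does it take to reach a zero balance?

102 months

Monthly rate r = 13.9%/12 = 1.15833% = 0.0115833.
While 3% of the post-interest balance exceeds €30.00, each month B ← (B·(1+r))·(1 − 0.03), i.e. B shrinks by the factor (1+r)·0.97 = 0.98124.
This holds for months 1–60. Entering month 61 the balance is €978.82; 3% of the post-interest balance is now below €30.00, so the flat €30.00 minimum applies from here.
From month 61 a fixed €30.00 at rate r clears €978.82 in 42 more payments. Total: 60 + 42 = 102 months.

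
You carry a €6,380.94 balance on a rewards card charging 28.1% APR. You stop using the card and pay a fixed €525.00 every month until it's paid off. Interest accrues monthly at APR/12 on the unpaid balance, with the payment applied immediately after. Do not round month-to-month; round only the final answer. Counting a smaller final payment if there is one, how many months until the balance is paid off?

15 months

Monthly rate r = 28.1%/12 = 2.34167% = 0.0234167.
Recurrence: B ← B·(1+r) − €525.00.
Month 1: interest €149.42; balance after payment €6,005.36.
Month 2: interest €140.63; balance after payment €5,620.99.
Closed form: n = −ln(1 − rB₀/P)/ln(1+r) = −ln(0.71539)/ln(1.02342) ≈ 14.470, so the balance reaches zero during payment 15.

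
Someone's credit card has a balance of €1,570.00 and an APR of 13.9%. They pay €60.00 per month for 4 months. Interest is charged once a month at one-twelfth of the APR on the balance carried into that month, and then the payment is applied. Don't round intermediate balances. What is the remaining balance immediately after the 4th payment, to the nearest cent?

Monthly rate r = 13.9%/12 = 1.15833% = 0.0115833.
Each month: B ← B·(1+r) − €60.00.
Month 1: interest €18.19; balance after payment €1,528.19.
Month 2: interest €17.70; balance after payment €1,485.89.
Month 3: interest €17.21; balance after payment €1,443.10.
Month 4: interest €16.72; balance after payment €1,399.81.

€1,399.81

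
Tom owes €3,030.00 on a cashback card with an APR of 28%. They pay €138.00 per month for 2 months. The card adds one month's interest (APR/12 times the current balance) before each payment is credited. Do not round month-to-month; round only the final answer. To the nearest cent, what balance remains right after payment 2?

€2,893.83

Monthly rate r = 28%/12 = 2.33333% = 0.0233333.
Each month: B ← B·(1+r) − €138.00.
Month 1: interest €70.70; balance after payment €2,962.70.
Month 2: interest €69.13; balance after payment €2,893.83.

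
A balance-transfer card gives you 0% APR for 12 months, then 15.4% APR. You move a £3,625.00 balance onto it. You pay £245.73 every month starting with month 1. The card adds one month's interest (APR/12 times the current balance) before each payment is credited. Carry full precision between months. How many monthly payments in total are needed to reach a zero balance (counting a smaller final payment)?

Promo months 1–12 at r₀ = 0%/12 = 0; months 13+ at r₁ = 15.4%/12 = 0.0128333.
After month 12 (no interest yet): B = £3,625.00 − 12·£245.73 = £676.24.
Then at r₁ with £245.73/mo: n₂ = −ln(1 − r₁·B/P)/ln(1+r₁) ≈ 2.82 → 3 more payments.

15 payments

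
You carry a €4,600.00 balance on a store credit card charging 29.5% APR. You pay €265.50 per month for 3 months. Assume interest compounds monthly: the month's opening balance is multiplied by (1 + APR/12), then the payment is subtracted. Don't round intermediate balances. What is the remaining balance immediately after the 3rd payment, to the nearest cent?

€4,131.42

Monthly rate r = 29.5%/12 = 2.45833% = 0.0245833.
Each month: B ← B·(1+r) − €265.50.
Month 1: interest €113.08; balance after payment €4,447.58.
Month 2: interest €109.34; balance after payment €4,291.42.
Month 3: interest €105.50; balance after payment €4,131.42.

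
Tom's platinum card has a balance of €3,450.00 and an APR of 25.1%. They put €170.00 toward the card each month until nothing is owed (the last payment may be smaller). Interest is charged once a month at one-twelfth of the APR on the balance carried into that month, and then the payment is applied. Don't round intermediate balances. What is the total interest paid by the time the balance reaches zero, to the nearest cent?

Monthly rate r = 25.1%/12 = 2.09167% = 0.0209167.
Payoff takes n = ⌈−ln(1 − rB₀/P)/ln(1+r)⌉ = ⌈26.689⌉ = 27 payments; the last is €117.54.
Total paid = 26·€170.00 + €117.54 = €4,537.54.
Total interest = total paid − principal = €4,537.54 − €3,450.00 = €1,087.54.

€1,087.54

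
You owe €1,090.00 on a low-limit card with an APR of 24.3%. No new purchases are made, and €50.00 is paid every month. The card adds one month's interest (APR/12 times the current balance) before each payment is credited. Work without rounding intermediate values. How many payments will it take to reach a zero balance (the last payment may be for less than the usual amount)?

30 months

Monthly rate r = 24.3%/12 = 2.025% = 0.02025.
Recurrence: B ← B·(1+r) − €50.00.
Month 1: interest €22.07; balance after payment €1,062.07.
Month 2: interest €21.51; balance after payment €1,033.58.
Closed form: n = −ln(1 − rB₀/P)/ln(1+r) = −ln(0.55855)/ln(1.02025) ≈ 29.051, so the balance reaches zero during payment 30.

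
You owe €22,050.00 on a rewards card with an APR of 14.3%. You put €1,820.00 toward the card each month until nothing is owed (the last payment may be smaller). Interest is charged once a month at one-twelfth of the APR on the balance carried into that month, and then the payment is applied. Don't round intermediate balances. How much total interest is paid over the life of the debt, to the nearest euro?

€1,907

Monthly rate r = 14.3%/12 = 1.19167% = 0.0119167.
Payoff takes n = ⌈−ln(1 − rB₀/P)/ln(1+r)⌉ = ⌈13.162⌉ = 14 payments; the last is €296.78.
Total paid = 13·€1,820.00 + €296.78 = €23,956.78.
Total interest = total paid − principal = €23,956.78 − €22,050.00 = €1,906.78.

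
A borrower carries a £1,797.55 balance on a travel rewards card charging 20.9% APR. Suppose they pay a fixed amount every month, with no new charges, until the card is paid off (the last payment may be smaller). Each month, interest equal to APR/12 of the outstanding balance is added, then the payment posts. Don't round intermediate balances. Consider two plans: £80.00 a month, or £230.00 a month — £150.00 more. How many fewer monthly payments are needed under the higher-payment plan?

Monthly rate r = 20.9%/12 = 1.74167% = 0.0174167.
At £80.00/mo: n = ⌈−ln(1 − rB₀/P)/ln(1+r)⌉ = 29 payments (last £60.50); total interest = total paid − £1,797.55 = £502.95.
At £230.00/mo: 9 payments (last £109.54); total interest £151.99.
Payments saved = 29 − 9 = 20.

20 fewer payments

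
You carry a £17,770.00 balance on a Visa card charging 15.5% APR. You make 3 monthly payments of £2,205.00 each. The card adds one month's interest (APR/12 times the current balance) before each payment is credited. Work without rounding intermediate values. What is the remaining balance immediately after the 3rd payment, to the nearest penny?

Monthly rate r = 15.5%/12 = 1.29167% = 0.0129167.
Each month: B ← B·(1+r) − £2,205.00.
Month 1: interest £229.53; balance after payment £15,794.53.
Month 2: interest £204.01; balance after payment £13,793.54.
Month 3: interest £178.17; balance after payment £11,766.71.

£11,766.71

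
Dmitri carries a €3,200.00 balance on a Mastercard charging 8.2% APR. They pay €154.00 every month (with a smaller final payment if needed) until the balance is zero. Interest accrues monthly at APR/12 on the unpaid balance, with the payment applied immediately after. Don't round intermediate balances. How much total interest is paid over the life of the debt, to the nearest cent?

€263.19

Monthly rate r = 8.2%/12 = 0.683333% = 0.00683333.
Payoff takes n = ⌈−ln(1 − rB₀/P)/ln(1+r)⌉ = ⌈22.487⌉ = 23 payments; the last is €75.19.
Total paid = 22·€154.00 + €75.19 = €3,463.19.
Total interest = total paid − principal = €3,463.19 − €3,200.00 = €263.19.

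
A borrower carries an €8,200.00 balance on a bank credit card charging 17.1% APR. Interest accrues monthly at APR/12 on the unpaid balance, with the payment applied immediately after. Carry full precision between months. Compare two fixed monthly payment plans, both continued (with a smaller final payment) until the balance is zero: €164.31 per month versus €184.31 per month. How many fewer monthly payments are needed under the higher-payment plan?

Monthly rate r = 17.1%/12 = 1.425% = 0.01425.
At €164.31/mo: n = ⌈−ln(1 − rB₀/P)/ln(1+r)⌉ = 88 payments (last €126.41); total interest = total paid − €8,200.00 = €6,221.38.
At €184.31/mo: 72 payments (last €6.23); total interest €4,892.24.
Payments saved = 88 − 72 = 16.

16 fewer payments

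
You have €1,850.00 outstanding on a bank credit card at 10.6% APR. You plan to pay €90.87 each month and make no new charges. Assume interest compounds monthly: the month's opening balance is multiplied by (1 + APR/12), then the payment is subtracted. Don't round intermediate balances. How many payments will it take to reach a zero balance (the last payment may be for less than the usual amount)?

23 payments

Monthly rate r = 10.6%/12 = 0.883333% = 0.00883333.
Recurrence: B ← B·(1+r) − €90.87.
Month 1: interest €16.34; balance after payment €1,775.47.
Month 2: interest €15.68; balance after payment €1,700.28.
Closed form: n = −ln(1 − rB₀/P)/ln(1+r) = −ln(0.82016)/ln(1.00883) ≈ 22.542, so the balance reaches zero during payment 23.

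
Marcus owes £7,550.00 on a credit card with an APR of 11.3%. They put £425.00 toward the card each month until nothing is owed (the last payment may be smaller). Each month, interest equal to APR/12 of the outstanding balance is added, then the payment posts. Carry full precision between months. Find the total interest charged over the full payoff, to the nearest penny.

Monthly rate r = 11.3%/12 = 0.941667% = 0.00941667.
Payoff takes n = ⌈−ln(1 − rB₀/P)/ln(1+r)⌉ = ⌈19.532⌉ = 20 payments; the last is £226.47.
Total paid = 19·£425.00 + £226.47 = £8,301.47.
Total interest = total paid − principal = £8,301.47 − £7,550.00 = £751.47.

£751.47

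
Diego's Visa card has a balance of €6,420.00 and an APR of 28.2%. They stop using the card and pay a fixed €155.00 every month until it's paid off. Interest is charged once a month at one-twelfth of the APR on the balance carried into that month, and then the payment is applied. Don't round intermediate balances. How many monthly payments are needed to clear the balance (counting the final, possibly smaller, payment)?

Monthly rate r = 28.2%/12 = 2.35% = 0.0235.
Recurrence: B ← B·(1+r) − €155.00.
Month 1: interest €150.87; balance after payment €6,415.87.
Month 2: interest €150.77; balance after payment €6,411.64.
Closed form: n = −ln(1 − rB₀/P)/ln(1+r) = −ln(0.026645)/ln(1.0235) ≈ 156.067, so the balance reaches zero during payment 157.

157 months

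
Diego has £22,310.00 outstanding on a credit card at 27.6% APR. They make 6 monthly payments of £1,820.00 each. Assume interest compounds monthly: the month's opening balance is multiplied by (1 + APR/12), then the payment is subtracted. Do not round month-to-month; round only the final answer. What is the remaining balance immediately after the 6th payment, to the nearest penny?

Monthly rate r = 27.6%/12 = 2.3% = 0.023.
Each month: B ← B·(1+r) − £1,820.00.
Month 1: interest £513.13; balance after payment £21,003.13.
Month 2: interest £483.07; balance after payment £19,666.20.
Month 3: interest £452.32; balance after payment £18,298.52.
Month 4: interest £420.87; balance after payment £16,899.39.
Month 5: interest £388.69; balance after payment £15,468.08.
Month 6: interest £355.77; balance after payment £14,003.84.

£14,003.84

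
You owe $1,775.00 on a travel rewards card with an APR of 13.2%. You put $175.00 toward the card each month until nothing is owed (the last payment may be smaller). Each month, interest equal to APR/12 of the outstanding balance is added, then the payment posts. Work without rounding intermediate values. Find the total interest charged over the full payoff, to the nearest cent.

Monthly rate r = 13.2%/12 = 1.1% = 0.011.
Payoff takes n = ⌈−ln(1 − rB₀/P)/ln(1+r)⌉ = ⌈10.814⌉ = 11 payments; the last is $142.54.
Total paid = 10·$175.00 + $142.54 = $1,892.54.
Total interest = total paid − principal = $1,892.54 − $1,775.00 = $117.54.

$117.54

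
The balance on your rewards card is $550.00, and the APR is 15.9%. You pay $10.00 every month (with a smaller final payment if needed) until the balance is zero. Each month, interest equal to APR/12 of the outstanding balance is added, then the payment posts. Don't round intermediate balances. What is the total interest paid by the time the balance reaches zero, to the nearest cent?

Monthly rate r = 15.9%/12 = 1.325% = 0.01325.
Payoff takes n = ⌈−ln(1 − rB₀/P)/ln(1+r)⌉ = ⌈99.120⌉ = 100 payments; the last is $1.21.
Total paid = 99·$10.00 + $1.21 = $991.21.
Total interest = total paid − principal = $991.21 − $550.00 = $441.21.

$441.21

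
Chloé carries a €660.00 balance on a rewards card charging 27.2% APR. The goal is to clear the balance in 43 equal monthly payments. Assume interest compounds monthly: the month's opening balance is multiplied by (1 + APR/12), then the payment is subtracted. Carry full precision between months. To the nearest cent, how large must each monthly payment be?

Monthly rate r = 27.2%/12 = 2.26667% = 0.0226667.
Level-payment amortization: P = B₀·r / (1 − (1+r)^(−n)) = 660.00·0.0226667 / (1 − 1.02267^(−43)).
Denominator 1 − (1+r)^(−43) = 0.618553463.
P = 14.96 / 0.618553463 ≈ 24.19.

€24.19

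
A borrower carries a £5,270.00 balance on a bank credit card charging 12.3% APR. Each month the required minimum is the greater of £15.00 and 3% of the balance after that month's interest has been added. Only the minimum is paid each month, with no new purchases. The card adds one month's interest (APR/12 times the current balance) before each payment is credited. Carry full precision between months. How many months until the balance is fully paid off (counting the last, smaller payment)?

158 months

Monthly rate r = 12.3%/12 = 1.025% = 0.01025.
While 3% of the post-interest balance exceeds £15.00, each month B ← (B·(1+r))·(1 − 0.03), i.e. B shrinks by the factor (1+r)·0.97 = 0.97994.
This holds for months 1–117. Entering month 118 the balance is £492.36; 3% of the post-interest balance is now below £15.00, so the flat £15.00 minimum applies from here.
From month 118 a fixed £15.00 at rate r clears £492.36 in 41 more payments. Total: 117 + 41 = 158 months.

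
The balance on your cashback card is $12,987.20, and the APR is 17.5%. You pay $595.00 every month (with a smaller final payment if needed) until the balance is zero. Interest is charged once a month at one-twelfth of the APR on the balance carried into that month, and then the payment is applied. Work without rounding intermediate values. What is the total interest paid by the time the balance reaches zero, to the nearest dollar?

$2,762

Monthly rate r = 17.5%/12 = 1.45833% = 0.0145833.
Payoff takes n = ⌈−ln(1 − rB₀/P)/ln(1+r)⌉ = ⌈26.467⌉ = 27 payments; the last is $278.77.
Total paid = 26·$595.00 + $278.77 = $15,748.77.
Total interest = total paid − principal = $15,748.77 − $12,987.20 = $2,761.57.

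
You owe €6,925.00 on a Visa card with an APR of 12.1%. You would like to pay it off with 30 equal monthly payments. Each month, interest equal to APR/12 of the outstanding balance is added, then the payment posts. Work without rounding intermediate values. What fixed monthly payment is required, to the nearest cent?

€268.66

Monthly rate r = 12.1%/12 = 1.00833% = 0.0100833.
Level-payment amortization: P = B₀·r / (1 − (1+r)^(−n)) = 6925.00·0.0100833 / (1 − 1.01008^(−30)).
Denominator 1 − (1+r)^(−30) = 0.259911179.
P = 69.8271 / 0.259911179 ≈ 268.66.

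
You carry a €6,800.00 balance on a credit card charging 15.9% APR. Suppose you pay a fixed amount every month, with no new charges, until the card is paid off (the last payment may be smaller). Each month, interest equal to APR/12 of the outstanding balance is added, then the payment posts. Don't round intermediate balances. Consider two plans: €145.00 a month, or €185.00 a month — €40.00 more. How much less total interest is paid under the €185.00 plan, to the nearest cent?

€1,316.75

Monthly rate r = 15.9%/12 = 1.325% = 0.01325.
At €145.00/mo: n = ⌈−ln(1 − rB₀/P)/ln(1+r)⌉ = 74 payments (last €113.87); total interest = total paid − €6,800.00 = €3,898.87.
At €185.00/mo: 51 payments (last €132.12); total interest €2,582.12.
Interest saved = €3,898.87 − €2,582.12 = €1,316.75.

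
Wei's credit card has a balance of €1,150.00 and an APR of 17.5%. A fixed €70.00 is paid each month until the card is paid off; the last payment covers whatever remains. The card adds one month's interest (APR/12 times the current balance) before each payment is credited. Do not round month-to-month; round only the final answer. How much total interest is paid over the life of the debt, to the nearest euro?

€174

Monthly rate r = 17.5%/12 = 1.45833% = 0.0145833.
Payoff takes n = ⌈−ln(1 − rB₀/P)/ln(1+r)⌉ = ⌈18.918⌉ = 19 payments; the last is €64.27.
Total paid = 18·€70.00 + €64.27 = €1,324.27.
Total interest = total paid − principal = €1,324.27 − €1,150.00 = €174.27.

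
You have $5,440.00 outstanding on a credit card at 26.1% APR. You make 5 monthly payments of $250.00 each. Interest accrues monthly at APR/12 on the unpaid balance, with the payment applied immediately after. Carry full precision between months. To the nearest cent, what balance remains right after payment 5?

Monthly rate r = 26.1%/12 = 2.175% = 0.02175.
Each month: B ← B·(1+r) − $250.00.
Month 1: interest $118.32; balance after payment $5,308.32.
Month 2: interest $115.46; balance after payment $5,173.78.
Month 3: interest $112.53; balance after payment $5,036.31.
Month 4: interest $109.54; balance after payment $4,895.85.
Month 5: interest $106.48; balance after payment $4,752.33.

$4,752.33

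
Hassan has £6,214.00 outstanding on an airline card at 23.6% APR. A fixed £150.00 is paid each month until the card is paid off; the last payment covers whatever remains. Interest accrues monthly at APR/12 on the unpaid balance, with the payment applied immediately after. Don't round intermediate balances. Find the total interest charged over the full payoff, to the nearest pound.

£6,771

Monthly rate r = 23.6%/12 = 1.96667% = 0.0196667.
Payoff takes n = ⌈−ln(1 − rB₀/P)/ln(1+r)⌉ = ⌈86.565⌉ = 87 payments; the last is £85.04.
Total paid = 86·£150.00 + £85.04 = £12,985.04.
Total interest = total paid − principal = £12,985.04 − £6,214.00 = £6,771.04.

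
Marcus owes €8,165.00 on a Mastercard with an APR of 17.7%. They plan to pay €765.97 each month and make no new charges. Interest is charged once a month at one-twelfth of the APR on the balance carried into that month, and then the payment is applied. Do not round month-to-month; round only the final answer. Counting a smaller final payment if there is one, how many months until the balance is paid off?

12 months

Monthly rate r = 17.7%/12 = 1.475% = 0.01475.
Recurrence: B ← B·(1+r) − €765.97.
Month 1: interest €120.43; balance after payment €7,519.46.
Month 2: interest €110.91; balance after payment €6,864.41.
Closed form: n = −ln(1 − rB₀/P)/ln(1+r) = −ln(0.84277)/ln(1.01475) ≈ 11.683, so the balance reaches zero during payment 12.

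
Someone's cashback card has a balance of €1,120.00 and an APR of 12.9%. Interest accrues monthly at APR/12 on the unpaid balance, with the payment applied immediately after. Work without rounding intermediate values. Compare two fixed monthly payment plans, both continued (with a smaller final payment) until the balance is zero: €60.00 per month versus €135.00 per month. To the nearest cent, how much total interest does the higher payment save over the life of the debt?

€77.27

Monthly rate r = 12.9%/12 = 1.075% = 0.01075.
At €60.00/mo: n = ⌈−ln(1 − rB₀/P)/ln(1+r)⌉ = 21 payments (last €56.83); total interest = total paid − €1,120.00 = €136.83.
At €135.00/mo: 9 payments (last €99.56); total interest €59.56.
Interest saved = €136.83 − €59.56 = €77.27.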